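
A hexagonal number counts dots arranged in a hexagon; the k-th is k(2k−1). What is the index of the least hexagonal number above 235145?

344

Solve n(2n−1) > 235145 for integer n.
The largest n with value ≤ 235145 is 343 (since 234955 ≤ 235145 < 236328), so the first above is n = 344, value 236328.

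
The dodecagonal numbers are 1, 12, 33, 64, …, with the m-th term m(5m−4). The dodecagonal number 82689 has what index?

Set n(5n−4) = 82689, giving 5n² − 4n − 82689 = 0.
The discriminant is 16 + 20·82689 = 1653796, and √1653796 = 1286.
So n = (4 + 1286) / 10 = 1290/10 = 129.

129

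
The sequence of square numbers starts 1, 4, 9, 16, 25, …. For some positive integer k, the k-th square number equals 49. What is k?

7

We need n² = 49, so n = √49 = 7.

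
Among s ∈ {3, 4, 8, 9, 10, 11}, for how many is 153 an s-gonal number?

s = 3: P(3, 17) = 153. ✓
s = 4: P(4, 12) = 144 and P(4, 13) = 169; 153 is not s-gonal.
s = 8: P(8, 7) = 133 and P(8, 8) = 176; 153 is not s-gonal.
s = 9: P(9, 6) = 111 and P(9, 7) = 154; 153 is not s-gonal.
s = 10: P(10, 6) = 126 and P(10, 7) = 175; 153 is not s-gonal.
s = 11: P(11, 6) = 141 and P(11, 7) = 196; 153 is not s-gonal.
Hits: s ∈ {3} → 1.

1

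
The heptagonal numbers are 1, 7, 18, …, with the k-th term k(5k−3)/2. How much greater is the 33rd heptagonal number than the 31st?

317

33·(5·33 − 3)/2 = 2673 and 31·(5·31 − 3)/2 = 2356.
Difference: 2673 − 2356 = 317.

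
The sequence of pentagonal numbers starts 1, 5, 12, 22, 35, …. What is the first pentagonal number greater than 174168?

174251

Solve n(3n−1)/2 > 174168 for integer n.
The largest n with value ≤ 174168 is 340 (since 173230 ≤ 174168 < 174251), so the first above is n = 341, value 174251.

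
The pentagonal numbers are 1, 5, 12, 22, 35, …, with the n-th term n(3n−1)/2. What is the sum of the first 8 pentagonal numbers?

288

Σ i(3i−1)/2 = (3Σi² − Σi) / 2 over i = 1..8.
Σi = 36 and Σi² = 204.
(3·204 − 1·36) / 2 = 576/2 = 288.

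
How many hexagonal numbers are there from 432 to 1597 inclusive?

The n-th hexagonal number is n(2n−1).
Smallest index with value ≥ 432: n = 15 (giving 435).
Largest index with value ≤ 1597: n = 28 (giving 1540).
Indices 15 through 28: 14 terms.

14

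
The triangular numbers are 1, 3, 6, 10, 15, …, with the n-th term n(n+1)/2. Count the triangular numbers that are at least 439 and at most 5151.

72

The n-th triangular number is n(n+1)/2.
Smallest index with value ≥ 439: n = 30 (giving 465).
Largest index with value ≤ 5151: n = 101 (giving 5151).
Indices 30 through 101: 72 terms.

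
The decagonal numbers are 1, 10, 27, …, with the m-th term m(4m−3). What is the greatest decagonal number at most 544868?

Solve n(4n−3) ≤ 544868 for integer n.
n = 369 gives 543537 ≤ 544868, while n = 370 gives 546490 > 544868; so the answer is 543537.

543537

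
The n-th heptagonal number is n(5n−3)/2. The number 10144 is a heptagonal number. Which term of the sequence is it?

Set n(5n−3)/2 = 10144, giving 5n² − 3n − 20288 = 0.
The discriminant is 9 + 40·10144 = 405769, and √405769 = 637.
So n = (3 + 637) / 10 = 640/10 = 64.
Check: 64·(5·64 − 3)/2 = 10144. ✓

64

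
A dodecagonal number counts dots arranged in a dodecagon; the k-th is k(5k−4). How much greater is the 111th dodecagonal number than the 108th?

3273

111·(5·111 − 4) = 61161 and 108·(5·108 − 4) = 57888.
Difference: 61161 − 57888 = 3273.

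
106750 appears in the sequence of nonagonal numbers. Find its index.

Set n(7n−5)/2 = 106750, giving 7n² − 5n − 213500 = 0.
The discriminant is 25 + 56·106750 = 5978025, and √5978025 = 2445.
So n = (5 + 2445) / 14 = 2450/14 = 175.
Check: 175·(7·175 − 5)/2 = 106750. ✓

175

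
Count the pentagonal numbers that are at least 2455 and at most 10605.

The n-th pentagonal number is n(3n−1)/2.
Smallest index with value ≥ 2455: n = 41 (giving 2501).
Largest index with value ≤ 10605: n = 84 (giving 10542).
Indices 41 through 84: 44 terms.

44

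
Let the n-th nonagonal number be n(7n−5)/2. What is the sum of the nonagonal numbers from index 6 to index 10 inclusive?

Σ i(7i−5)/2 = (7Σi² − 5Σi) / 2 over i = 6..10.
Σi = 55 − 15 = 40 and Σi² = 385 − 55 = 330.
(7·330 − 5·40) / 2 = 2110/2 = 1055.

1055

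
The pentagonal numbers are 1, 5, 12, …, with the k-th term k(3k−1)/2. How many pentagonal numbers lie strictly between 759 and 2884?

22

The n-th pentagonal number is n(3n−1)/2.
Smallest index with value > 759: n = 23 (giving 782).
Largest index with value < 2884: n = 44 (giving 2882).
Indices 23 through 44: 22 terms.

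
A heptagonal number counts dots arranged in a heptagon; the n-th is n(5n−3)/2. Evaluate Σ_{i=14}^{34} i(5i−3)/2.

Σ i(5i−3)/2 = (5Σi² − 3Σi) / 2 over i = 14..34.
Σi = 595 − 91 = 504 and Σi² = 13685 − 819 = 12866.
(5·12866 − 3·504) / 2 = 62818/2 = 31409.

31409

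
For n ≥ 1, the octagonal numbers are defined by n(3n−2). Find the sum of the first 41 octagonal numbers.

69741

Σ i(3i−2) = 3Σi² − 2Σi over i = 1..41.
Σi = 861 and Σi² = 23821.
3·23821 − 2·861 = 69741.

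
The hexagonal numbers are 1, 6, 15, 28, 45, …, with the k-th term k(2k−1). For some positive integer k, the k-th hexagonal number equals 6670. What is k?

Set n(2n−1) = 6670, giving 2n² − n − 6670 = 0.
So n = (1 + 231) / 4 = 232/4 = 58.
Check: 58·(2·58 − 1) = 6670. ✓

58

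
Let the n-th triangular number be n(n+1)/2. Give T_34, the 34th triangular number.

The 34th triangular number is n(n+1)/2 with n = 34.
34·35/2 = 1190/2 = 595.

595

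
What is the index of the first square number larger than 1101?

Solve n² > 1101 for integer n.
The largest n with value ≤ 1101 is 33 (since 1089 ≤ 1101 < 1156), so the first above is n = 34, value 1156.

34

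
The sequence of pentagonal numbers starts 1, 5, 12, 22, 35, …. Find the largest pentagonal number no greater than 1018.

Solve n(3n−1)/2 ≤ 1018 for integer n.
n = 26 gives 1001 ≤ 1018, while n = 27 gives 1080 > 1018; so the answer is 1001.

1001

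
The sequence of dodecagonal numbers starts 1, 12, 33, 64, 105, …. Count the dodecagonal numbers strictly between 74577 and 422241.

The n-th dodecagonal number is n(5n−4).
Smallest index with value > 74577: n = 123 (giving 75153).
Largest index with value < 422241: n = 290 (giving 419340).
Indices 123 through 290: 168 terms.

168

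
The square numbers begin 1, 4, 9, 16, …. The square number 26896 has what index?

164

We need n² = 26896, so n = √26896 = 164.
Check: 164² = 26896. ✓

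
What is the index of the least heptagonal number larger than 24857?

101

Solve n(5n−3)/2 > 24857 for integer n.
The largest n with value ≤ 24857 is 100 (since 24850 ≤ 24857 < 25351), so the first above is n = 101, value 25351.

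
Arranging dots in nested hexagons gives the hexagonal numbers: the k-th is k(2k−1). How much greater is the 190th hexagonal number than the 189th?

757

Consecutive hexagonal numbers differ by 4n − 3: here 4·190 − 3 = 757.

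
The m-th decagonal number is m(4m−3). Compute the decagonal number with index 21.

21·(4·21 − 3) = 21·81 = 1701.

1701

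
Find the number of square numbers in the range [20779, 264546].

370

The n-th square number is n².
Smallest index with value ≥ 20779: n = 145 (giving 21025).
Largest index with value ≤ 264546: n = 514 (giving 264196).
Indices 145 through 514: 370 terms.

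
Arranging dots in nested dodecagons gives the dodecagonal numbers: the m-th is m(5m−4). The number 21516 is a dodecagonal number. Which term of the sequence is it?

Set n(5n−4) = 21516, giving 5n² − 4n − 21516 = 0.
The discriminant is 16 + 20·21516 = 430336, and √430336 = 656.
So n = (4 + 656) / 10 = 660/10 = 66.
Check: 66·(5·66 − 4) = 21516. ✓

66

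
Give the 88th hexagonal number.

The 88th hexagonal number is n(2n−1) with n = 88.
88·(2·88 − 1) = 88·175 = 15400.

15400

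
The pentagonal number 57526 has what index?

196

Set n(3n−1)/2 = 57526, giving 3n² − n − 115052 = 0.
The discriminant is 1 + 24·57526 = 1380625, and √1380625 = 1175.
So n = (1 + 1175) / 6 = 1176/6 = 196.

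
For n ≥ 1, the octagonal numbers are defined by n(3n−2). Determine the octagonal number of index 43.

5461

43·(3·43 − 2) = 43·127 = 5461.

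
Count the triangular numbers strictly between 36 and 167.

The n-th triangular number is n(n+1)/2.
Smallest index with value > 36: n = 9 (giving 45).
Largest index with value < 167: n = 17 (giving 153).
Indices 9 through 17: 9 terms.

9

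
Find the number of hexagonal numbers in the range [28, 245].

8

The n-th hexagonal number is n(2n−1).
Smallest index with value ≥ 28: n = 4 (giving 28).
Largest index with value ≤ 245: n = 11 (giving 231).
Indices 4 through 11: 8 terms.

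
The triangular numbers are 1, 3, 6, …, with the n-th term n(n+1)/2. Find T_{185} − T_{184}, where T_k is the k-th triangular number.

185

Consecutive triangular numbers differ by n: T_{185} − T_{184} = 185.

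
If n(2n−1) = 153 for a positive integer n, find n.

9

Set n(2n−1) = 153, giving 2n² − n − 153 = 0.
The discriminant is 1 + 8·153 = 1225, and √1225 = 35.
So n = (1 + 35) / 4 = 36/4 = 9.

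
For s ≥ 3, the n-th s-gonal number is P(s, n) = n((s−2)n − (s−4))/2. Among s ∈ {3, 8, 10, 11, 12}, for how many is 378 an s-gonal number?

s = 3: P(3, 27) = 378. ✓
s = 8: P(8, 11) = 341 and P(8, 12) = 408; 378 is not s-gonal.
s = 10: P(10, 10) = 370 and P(10, 11) = 451; 378 is not s-gonal.
s = 11: P(11, 9) = 333 and P(11, 10) = 415; 378 is not s-gonal.
s = 12: P(12, 9) = 369 and P(12, 10) = 460; 378 is not s-gonal.
Hits: s ∈ {3} → 1.

1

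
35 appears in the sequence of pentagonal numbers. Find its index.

5

Set n(3n−1)/2 = 35, giving 3n² − n − 70 = 0.
The discriminant is 1 + 24·35 = 841, and √841 = 29.
So n = (1 + 29) / 6 = 30/6 = 5.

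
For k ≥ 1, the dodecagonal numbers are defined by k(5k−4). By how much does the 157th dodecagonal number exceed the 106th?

66861

157·(5·157 − 4) = 122617 and 106·(5·106 − 4) = 55756.
Difference: 122617 − 55756 = 66861.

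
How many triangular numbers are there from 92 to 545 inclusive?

The n-th triangular number is n(n+1)/2.
Smallest index with value ≥ 92: n = 14 (giving 105).
Largest index with value ≤ 545: n = 32 (giving 528).
Indices 14 through 32: 19 terms.

19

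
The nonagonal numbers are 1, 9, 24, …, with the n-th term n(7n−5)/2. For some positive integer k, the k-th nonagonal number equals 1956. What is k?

24

Set n(7n−5)/2 = 1956, giving 7n² − 5n − 3912 = 0.
The discriminant is 25 + 56·1956 = 109561, and √109561 = 331.
So n = (5 + 331) / 14 = 336/14 = 24.
Check: 24·(7·24 − 5)/2 = 1956. ✓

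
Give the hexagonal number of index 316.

199396

The 316th hexagonal number is n(2n−1) with n = 316.
316·(2·316 − 1) = 316·631 = 199396.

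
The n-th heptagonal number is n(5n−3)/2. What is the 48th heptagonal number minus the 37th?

2321

48·(5·48 − 3)/2 = 5688 and 37·(5·37 − 3)/2 = 3367.
Difference: 5688 − 3367 = 2321.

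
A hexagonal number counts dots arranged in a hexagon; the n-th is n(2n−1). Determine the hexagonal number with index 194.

The 194th hexagonal number is n(2n−1) with n = 194.
194·(2·194 − 1) = 194·387 = 75078.

75078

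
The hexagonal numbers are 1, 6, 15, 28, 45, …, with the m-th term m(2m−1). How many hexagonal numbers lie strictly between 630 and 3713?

The n-th hexagonal number is n(2n−1).
Smallest index with value > 630: n = 19 (giving 703).
Largest index with value < 3713: n = 43 (giving 3655).
Indices 19 through 43: 25 terms.

25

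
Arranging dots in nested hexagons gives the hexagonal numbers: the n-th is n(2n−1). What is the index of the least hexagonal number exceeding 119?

Solve n(2n−1) > 119 for integer n.
The largest n with value ≤ 119 is 7 (since 91 ≤ 119 < 120), so the first above is n = 8, value 120.

8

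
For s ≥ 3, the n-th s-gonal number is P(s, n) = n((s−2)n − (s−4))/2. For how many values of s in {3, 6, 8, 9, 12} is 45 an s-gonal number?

2

s = 3: P(3, 9) = 45. ✓
s = 6: P(6, 5) = 45. ✓
s = 8: P(8, 4) = 40 and P(8, 5) = 65; 45 is not s-gonal.
s = 9: P(9, 3) = 24 and P(9, 4) = 46; 45 is not s-gonal.
s = 12: P(12, 3) = 33 and P(12, 4) = 64; 45 is not s-gonal.
Hits: s ∈ {3, 6} → 2.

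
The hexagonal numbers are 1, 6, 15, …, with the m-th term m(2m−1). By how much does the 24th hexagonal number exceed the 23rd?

93

Consecutive hexagonal numbers differ by 4n − 3: here 4·24 − 3 = 93.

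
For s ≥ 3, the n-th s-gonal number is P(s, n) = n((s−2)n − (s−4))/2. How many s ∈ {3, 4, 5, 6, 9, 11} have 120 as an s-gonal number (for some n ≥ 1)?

s = 3: P(3, 15) = 120. ✓
s = 4: P(4, 10) = 100 and P(4, 11) = 121; 120 is not s-gonal.
s = 5: P(5, 9) = 117 and P(5, 10) = 145; 120 is not s-gonal.
s = 6: P(6, 8) = 120. ✓
s = 9: P(9, 6) = 111 and P(9, 7) = 154; 120 is not s-gonal.
s = 11: P(11, 5) = 95 and P(11, 6) = 141; 120 is not s-gonal.
Hits: s ∈ {3, 6} → 2.

2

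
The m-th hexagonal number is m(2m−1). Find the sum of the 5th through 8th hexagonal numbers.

Σ i(2i−1) = 2Σi² − Σi over i = 5..8.
Σi = 36 − 10 = 26 and Σi² = 204 − 30 = 174.
2·174 − 1·26 = 322.

322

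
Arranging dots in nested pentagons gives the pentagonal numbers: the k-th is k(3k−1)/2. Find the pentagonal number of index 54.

4347

54·(3·54 − 1)/2 = 54·161/2 = 4347.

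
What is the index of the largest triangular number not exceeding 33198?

257

Solve n(n+1)/2 ≤ 33198 for integer n.
n = 257 gives 33153 ≤ 33198, while n = 258 gives 33411 > 33198; so the answer is index 257.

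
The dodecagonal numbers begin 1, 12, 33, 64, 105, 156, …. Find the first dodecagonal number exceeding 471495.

Solve n(5n−4) > 471495 for integer n.
The largest n with value ≤ 471495 is 307 (since 470017 ≤ 471495 < 473088), so the first above is n = 308, value 473088.

473088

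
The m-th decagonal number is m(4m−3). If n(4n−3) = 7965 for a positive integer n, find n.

Set n(4n−3) = 7965, giving 4n² − 3n − 7965 = 0.
The discriminant is 9 + 16·7965 = 127449, and √127449 = 357.
So n = (3 + 357) / 8 = 360/8 = 45.

45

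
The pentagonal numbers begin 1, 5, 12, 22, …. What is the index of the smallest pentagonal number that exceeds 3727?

51

Solve n(3n−1)/2 > 3727 for integer n.
The largest n with value ≤ 3727 is 50 (since 3725 ≤ 3727 < 3876), so the first above is n = 51, value 3876.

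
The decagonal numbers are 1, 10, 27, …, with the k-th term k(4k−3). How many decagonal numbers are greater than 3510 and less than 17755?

36

The n-th decagonal number is n(4n−3).
Smallest index with value > 3510: n = 31 (giving 3751).
Largest index with value < 17755: n = 66 (giving 17226).
Indices 31 through 66: 36 terms.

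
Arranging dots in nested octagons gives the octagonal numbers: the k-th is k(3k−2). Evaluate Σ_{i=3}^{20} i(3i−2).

Σ i(3i−2) = 3Σi² − 2Σi over i = 3..20.
Σi = 210 − 3 = 207 and Σi² = 2870 − 5 = 2865.
3·2865 − 2·207 = 8181.

8181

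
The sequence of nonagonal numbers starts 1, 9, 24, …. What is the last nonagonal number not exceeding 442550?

Solve n(7n−5)/2 ≤ 442550 for integer n.
n = 355 gives 440200 ≤ 442550, while n = 356 gives 442686 > 442550; so the answer is 440200.

440200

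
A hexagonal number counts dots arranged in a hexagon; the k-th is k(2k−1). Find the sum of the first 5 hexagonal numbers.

95

Σ i(2i−1) = 2Σi² − Σi over i = 1..5.
Σi = 15 and Σi² = 55.
2·55 − 1·15 = 95.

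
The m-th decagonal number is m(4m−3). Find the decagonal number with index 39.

5967

The 39th decagonal number is n(4n−3) with n = 39.
39·(4·39 − 3) = 39·153 = 5967.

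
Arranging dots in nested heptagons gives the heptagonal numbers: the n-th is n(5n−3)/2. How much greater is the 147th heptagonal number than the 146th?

731

Consecutive heptagonal numbers differ by 5n − 4: here 5·147 − 4 = 731.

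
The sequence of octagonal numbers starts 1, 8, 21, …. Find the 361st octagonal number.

361·(3·361 − 2) = 361·1081 = 390241.

390241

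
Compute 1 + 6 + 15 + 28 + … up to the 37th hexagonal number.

Σ i(2i−1) = 2Σi² − Σi over i = 1..37.
Σi = 703 and Σi² = 17575.
2·17575 − 1·703 = 34447.

34447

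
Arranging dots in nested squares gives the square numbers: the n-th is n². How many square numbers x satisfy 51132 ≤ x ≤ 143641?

153

The n-th square number is n².
Smallest index with value ≥ 51132: n = 227 (giving 51529).
Largest index with value ≤ 143641: n = 379 (giving 143641).
Indices 227 through 379: 153 terms.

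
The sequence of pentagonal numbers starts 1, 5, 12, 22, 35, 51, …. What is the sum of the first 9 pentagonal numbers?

Σ i(3i−1)/2 = (3Σi² − Σi) / 2 over i = 1..9.
Σi = 45 and Σi² = 285.
(3·285 − 1·45) / 2 = 810/2 = 405.

405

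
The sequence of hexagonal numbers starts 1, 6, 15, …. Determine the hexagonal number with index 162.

52326

The 162nd hexagonal number is n(2n−1) with n = 162.
162·(2·162 − 1) = 162·323 = 52326.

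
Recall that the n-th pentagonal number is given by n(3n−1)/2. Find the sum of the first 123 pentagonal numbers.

937998

Σ i(3i−1)/2 = (3Σi² − Σi) / 2 over i = 1..123.
Σi = 7626 and Σi² = 627874.
(3·627874 − 1·7626) / 2 = 1875996/2 = 937998.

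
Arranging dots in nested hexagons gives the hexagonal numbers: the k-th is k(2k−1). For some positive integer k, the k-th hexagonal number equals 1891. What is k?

31

Set n(2n−1) = 1891, giving 2n² − n − 1891 = 0.
The discriminant is 1 + 8·1891 = 15129, and √15129 = 123.
So n = (1 + 123) / 4 = 124/4 = 31.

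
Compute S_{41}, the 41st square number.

41² = 1681.

1681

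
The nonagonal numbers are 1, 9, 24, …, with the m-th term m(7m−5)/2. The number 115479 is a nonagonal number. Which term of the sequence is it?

182

Set n(7n−5)/2 = 115479, giving 7n² − 5n − 230958 = 0.
So n = (5 + 2543) / 14 = 2548/14 = 182.
Check: 182·(7·182 − 5)/2 = 115479. ✓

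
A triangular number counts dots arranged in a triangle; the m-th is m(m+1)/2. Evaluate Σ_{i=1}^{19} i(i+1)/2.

Σ i(i+1)/2 = (Σi² + Σi) / 2 over i = 1..19.
Σi = 190 and Σi² = 2470.
(1·2470 + 1·190) / 2 = 2660/2 = 1330.

1330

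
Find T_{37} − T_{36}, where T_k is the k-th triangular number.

Consecutive triangular numbers differ by n: T_{37} − T_{36} = 37.

37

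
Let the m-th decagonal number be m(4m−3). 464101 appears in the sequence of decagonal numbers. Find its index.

341

Set n(4n−3) = 464101, giving 4n² − 3n − 464101 = 0.
The discriminant is 9 + 16·464101 = 7425625, and √7425625 = 2725.
So n = (3 + 2725) / 8 = 2728/8 = 341.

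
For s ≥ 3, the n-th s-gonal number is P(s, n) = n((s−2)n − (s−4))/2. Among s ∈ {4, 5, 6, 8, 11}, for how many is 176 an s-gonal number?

s = 4: P(4, 13) = 169 and P(4, 14) = 196; 176 is not s-gonal.
s = 5: P(5, 11) = 176. ✓
s = 6: P(6, 9) = 153 and P(6, 10) = 190; 176 is not s-gonal.
s = 8: P(8, 8) = 176. ✓
s = 11: P(11, 6) = 141 and P(11, 7) = 196; 176 is not s-gonal.
Hits: s ∈ {5, 8} → 2.

2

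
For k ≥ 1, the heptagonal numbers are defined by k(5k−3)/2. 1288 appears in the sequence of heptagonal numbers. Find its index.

Set n(5n−3)/2 = 1288, giving 5n² − 3n − 2576 = 0.
The discriminant is 9 + 40·1288 = 51529, and √51529 = 227.
So n = (3 + 227) / 10 = 230/10 = 23.
Check: 23·(5·23 − 3)/2 = 1288. ✓

23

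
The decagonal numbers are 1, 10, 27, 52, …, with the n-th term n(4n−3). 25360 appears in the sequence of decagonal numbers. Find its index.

80

Set n(4n−3) = 25360, giving 4n² − 3n − 25360 = 0.
The discriminant is 9 + 16·25360 = 405769, and √405769 = 637.
So n = (3 + 637) / 8 = 640/8 = 80.
Check: 80·(4·80 − 3) = 25360. ✓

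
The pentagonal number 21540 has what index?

Set n(3n−1)/2 = 21540, giving 3n² − n − 43080 = 0.
The discriminant is 1 + 24·21540 = 516961, and √516961 = 719.
So n = (1 + 719) / 6 = 720/6 = 120.

120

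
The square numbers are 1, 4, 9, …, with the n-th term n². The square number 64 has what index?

We need n² = 64, so n = √64 = 8.

8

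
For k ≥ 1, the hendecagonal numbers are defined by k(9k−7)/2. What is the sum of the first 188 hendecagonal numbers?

9984492

Σ i(9i−7)/2 = (9Σi² − 7Σi) / 2 over i = 1..188.
Σi = 17766 and Σi² = 2232594.
(9·2232594 − 7·17766) / 2 = 19968984/2 = 9984492.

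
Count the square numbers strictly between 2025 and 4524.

22

The n-th square number is n².
Smallest index with value > 2025: n = 46 (giving 2116).
Largest index with value < 4524: n = 67 (giving 4489).
Indices 46 through 67: 22 terms.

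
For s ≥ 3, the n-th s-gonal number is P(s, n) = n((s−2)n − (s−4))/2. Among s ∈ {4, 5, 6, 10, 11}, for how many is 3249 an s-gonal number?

1

s = 4: P(4, 57) = 3249. ✓
s = 5: P(5, 46) = 3151 and P(5, 47) = 3290; 3249 is not s-gonal.
s = 6: P(6, 40) = 3160 and P(6, 41) = 3321; 3249 is not s-gonal.
s = 10: P(10, 28) = 3052 and P(10, 29) = 3277; 3249 is not s-gonal.
s = 11: P(11, 27) = 3186 and P(11, 28) = 3430; 3249 is not s-gonal.
Hits: s ∈ {4} → 1.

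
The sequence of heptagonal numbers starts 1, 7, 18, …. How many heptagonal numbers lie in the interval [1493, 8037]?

The n-th heptagonal number is n(5n−3)/2.
Smallest index with value ≥ 1493: n = 25 (giving 1525).
Largest index with value ≤ 8037: n = 57 (giving 8037).
Indices 25 through 57: 33 terms.

33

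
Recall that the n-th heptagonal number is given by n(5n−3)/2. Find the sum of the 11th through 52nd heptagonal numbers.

Σ i(5i−3)/2 = (5Σi² − 3Σi) / 2 over i = 11..52.
Σi = 1378 − 55 = 1323 and Σi² = 48230 − 385 = 47845.
(5·47845 − 3·1323) / 2 = 235256/2 = 117628.

117628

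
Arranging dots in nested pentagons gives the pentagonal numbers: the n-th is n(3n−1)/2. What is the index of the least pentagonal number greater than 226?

Solve n(3n−1)/2 > 226 for integer n.
The largest n with value ≤ 226 is 12 (since 210 ≤ 226 < 247), so the first above is n = 13, value 247.

13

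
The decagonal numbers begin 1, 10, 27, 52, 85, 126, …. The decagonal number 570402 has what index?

Set n(4n−3) = 570402, giving 4n² − 3n − 570402 = 0.
The discriminant is 9 + 16·570402 = 9126441, and √9126441 = 3021.
So n = (3 + 3021) / 8 = 3024/8 = 378.
Check: 378·(4·378 − 3) = 570402. ✓

378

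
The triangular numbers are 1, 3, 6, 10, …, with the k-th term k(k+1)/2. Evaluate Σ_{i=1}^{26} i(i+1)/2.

Σ i(i+1)/2 = (Σi² + Σi) / 2 over i = 1..26.
Σi = 351 and Σi² = 6201.
(1·6201 + 1·351) / 2 = 6552/2 = 3276.

3276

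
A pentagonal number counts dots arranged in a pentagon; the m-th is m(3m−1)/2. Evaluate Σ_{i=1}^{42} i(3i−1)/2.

Σ i(3i−1)/2 = (3Σi² − Σi) / 2 over i = 1..42.
Σi = 903 and Σi² = 25585.
(3·25585 − 1·903) / 2 = 75852/2 = 37926.

37926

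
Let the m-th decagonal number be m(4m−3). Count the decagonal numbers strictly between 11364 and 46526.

The n-th decagonal number is n(4n−3).
Smallest index with value > 11364: n = 54 (giving 11502).
Largest index with value < 46526: n = 108 (giving 46332).
Indices 54 through 108: 55 terms.

55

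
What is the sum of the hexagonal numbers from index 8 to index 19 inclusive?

4498

Σ i(2i−1) = 2Σi² − Σi over i = 8..19.
Σi = 190 − 28 = 162 and Σi² = 2470 − 140 = 2330.
2·2330 − 1·162 = 4498.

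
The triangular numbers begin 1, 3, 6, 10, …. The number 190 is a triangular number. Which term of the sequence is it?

Set n(n+1)/2 = 190, giving n² + n − 380 = 0.
So n = (-1 + 39) / 2 = 38/2 = 19.

19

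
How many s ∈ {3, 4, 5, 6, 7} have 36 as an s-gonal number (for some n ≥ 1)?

2

s = 3: P(3, 8) = 36. ✓
s = 4: P(4, 6) = 36. ✓
s = 5: P(5, 5) = 35 and P(5, 6) = 51; 36 is not s-gonal.
s = 6: P(6, 4) = 28 and P(6, 5) = 45; 36 is not s-gonal.
s = 7: P(7, 4) = 34 and P(7, 5) = 55; 36 is not s-gonal.
Hits: s ∈ {3, 4} → 2.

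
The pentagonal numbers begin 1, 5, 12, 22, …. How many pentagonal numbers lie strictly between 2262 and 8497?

36

The n-th pentagonal number is n(3n−1)/2.
Smallest index with value > 2262: n = 40 (giving 2380).
Largest index with value < 8497: n = 75 (giving 8400).
Indices 40 through 75: 36 terms.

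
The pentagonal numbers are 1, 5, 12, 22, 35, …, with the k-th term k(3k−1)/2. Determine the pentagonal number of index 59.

59·(3·59 − 1)/2 = 59·176/2 = 59·88 = 5192.

5192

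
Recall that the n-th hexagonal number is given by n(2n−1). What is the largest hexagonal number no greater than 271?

231

Solve n(2n−1) ≤ 271 for integer n.
n = 11 gives 231 ≤ 271, while n = 12 gives 276 > 271; so the answer is 231.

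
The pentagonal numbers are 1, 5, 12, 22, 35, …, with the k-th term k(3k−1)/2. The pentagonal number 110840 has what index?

272

Set n(3n−1)/2 = 110840, giving 3n² − n − 221680 = 0.
So n = (1 + 1631) / 6 = 1632/6 = 272.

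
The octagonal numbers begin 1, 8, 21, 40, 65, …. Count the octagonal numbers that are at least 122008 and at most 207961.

The n-th octagonal number is n(3n−2).
Smallest index with value ≥ 122008: n = 202 (giving 122008).
Largest index with value ≤ 207961: n = 263 (giving 206981).
Indices 202 through 263: 62 terms.

62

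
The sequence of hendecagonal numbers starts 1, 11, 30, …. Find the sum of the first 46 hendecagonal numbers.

147016

Σ i(9i−7)/2 = (9Σi² − 7Σi) / 2 over i = 1..46.
Σi = 1081 and Σi² = 33511.
(9·33511 − 7·1081) / 2 = 294032/2 = 147016.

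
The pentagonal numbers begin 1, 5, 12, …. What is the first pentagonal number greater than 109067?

Solve n(3n−1)/2 > 109067 for integer n.
The largest n with value ≤ 109067 is 269 (since 108407 ≤ 109067 < 109215), so the first above is n = 270, value 109215.

109215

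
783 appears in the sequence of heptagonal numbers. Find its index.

Set n(5n−3)/2 = 783, giving 5n² − 3n − 1566 = 0.
The discriminant is 9 + 40·783 = 31329, and √31329 = 177.
So n = (3 + 177) / 10 = 180/10 = 18.

18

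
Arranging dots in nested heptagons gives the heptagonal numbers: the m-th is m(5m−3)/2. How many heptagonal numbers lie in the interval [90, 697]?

11

The n-th heptagonal number is n(5n−3)/2.
Smallest index with value ≥ 90: n = 7 (giving 112).
Largest index with value ≤ 697: n = 17 (giving 697).
Indices 7 through 17: 11 terms.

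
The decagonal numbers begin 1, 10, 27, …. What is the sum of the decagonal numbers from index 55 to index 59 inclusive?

Σ i(4i−3) = 4Σi² − 3Σi over i = 55..59.
Σi = 1770 − 1485 = 285 and Σi² = 70210 − 53955 = 16255.
4·16255 − 3·285 = 64165.

64165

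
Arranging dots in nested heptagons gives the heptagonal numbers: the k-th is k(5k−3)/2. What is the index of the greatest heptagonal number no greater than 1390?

23

Solve n(5n−3)/2 ≤ 1390 for integer n.
n = 23 gives 1288 ≤ 1390, while n = 24 gives 1404 > 1390; so the answer is index 23.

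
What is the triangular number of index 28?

The 28th triangular number is n(n+1)/2 with n = 28.
28·29/2 = 812/2 = 406.

406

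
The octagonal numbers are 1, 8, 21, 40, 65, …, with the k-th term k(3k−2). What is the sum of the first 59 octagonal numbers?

207090

Σ i(3i−2) = 3Σi² − 2Σi over i = 1..59.
Σi = 1770 and Σi² = 70210.
3·70210 − 2·1770 = 207090.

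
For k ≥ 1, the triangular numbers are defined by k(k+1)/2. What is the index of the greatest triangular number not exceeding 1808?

59

Solve n(n+1)/2 ≤ 1808 for integer n.
n = 59 gives 1770 ≤ 1808, while n = 60 gives 1830 > 1808; so the answer is index 59.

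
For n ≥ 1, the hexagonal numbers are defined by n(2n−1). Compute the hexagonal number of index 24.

24·(2·24 − 1) = 24·47 = 1128.

1128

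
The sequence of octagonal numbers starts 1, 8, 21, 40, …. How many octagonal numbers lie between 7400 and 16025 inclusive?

The n-th octagonal number is n(3n−2).
Smallest index with value ≥ 7400: n = 50 (giving 7400).
Largest index with value ≤ 16025: n = 73 (giving 15841).
Indices 50 through 73: 24 terms.

24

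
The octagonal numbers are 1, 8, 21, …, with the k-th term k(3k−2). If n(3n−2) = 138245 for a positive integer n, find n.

Set n(3n−2) = 138245, giving 3n² − 2n − 138245 = 0.
The discriminant is 4 + 12·138245 = 1658944, and √1658944 = 1288.
So n = (2 + 1288) / 6 = 1290/6 = 215.
Check: 215·(3·215 − 2) = 138245. ✓

215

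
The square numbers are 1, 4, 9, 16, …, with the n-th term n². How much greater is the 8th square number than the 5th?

8² = 64 and 5² = 25.
Difference: 64 − 25 = 39.

39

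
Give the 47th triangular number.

47·48/2 = 2256/2 = 1128.

1128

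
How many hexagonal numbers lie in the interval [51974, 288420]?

The n-th hexagonal number is n(2n−1).
Smallest index with value ≥ 51974: n = 162 (giving 52326).
Largest index with value ≤ 288420: n = 380 (giving 288420).
Indices 162 through 380: 219 terms.

219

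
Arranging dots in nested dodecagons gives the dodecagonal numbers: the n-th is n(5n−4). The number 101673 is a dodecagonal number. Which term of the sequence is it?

143

Set n(5n−4) = 101673, giving 5n² − 4n − 101673 = 0.
So n = (4 + 1426) / 10 = 1430/10 = 143.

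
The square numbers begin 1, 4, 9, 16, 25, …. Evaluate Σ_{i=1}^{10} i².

385

Σ_{i=1}^{10} i² = 10·11·21/6 = 385.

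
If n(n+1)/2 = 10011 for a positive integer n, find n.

141

Set n(n+1)/2 = 10011, giving n² + n − 20022 = 0.
The discriminant is 1 + 8·10011 = 80089, and √80089 = 283.
So n = (-1 + 283) / 2 = 282/2 = 141.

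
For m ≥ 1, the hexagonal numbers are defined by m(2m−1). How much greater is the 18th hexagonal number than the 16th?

18·(2·18 − 1) = 630 and 16·(2·16 − 1) = 496.
Difference: 630 − 496 = 134.

134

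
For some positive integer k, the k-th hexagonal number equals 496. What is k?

16

Set n(2n−1) = 496, giving 2n² − n − 496 = 0.
The discriminant is 1 + 8·496 = 3969, and √3969 = 63.
So n = (1 + 63) / 4 = 64/4 = 16.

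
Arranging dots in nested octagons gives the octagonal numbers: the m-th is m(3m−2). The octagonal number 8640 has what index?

54

Set n(3n−2) = 8640, giving 3n² − 2n − 8640 = 0.
The discriminant is 4 + 12·8640 = 103684, and √103684 = 322.
So n = (2 + 322) / 6 = 324/6 = 54.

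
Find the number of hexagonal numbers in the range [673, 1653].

11

The n-th hexagonal number is n(2n−1).
Smallest index with value ≥ 673: n = 19 (giving 703).
Largest index with value ≤ 1653: n = 29 (giving 1653).
Indices 19 through 29: 11 terms.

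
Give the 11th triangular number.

The 11th triangular number is n(n+1)/2 with n = 11.
11·12/2 = 132/2 = 66.

66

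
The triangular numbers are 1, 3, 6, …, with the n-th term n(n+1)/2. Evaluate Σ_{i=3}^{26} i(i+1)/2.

3272

Σ i(i+1)/2 = (Σi² + Σi) / 2 over i = 3..26.
Σi = 351 − 3 = 348 and Σi² = 6201 − 5 = 6196.
(1·6196 + 1·348) / 2 = 6544/2 = 3272.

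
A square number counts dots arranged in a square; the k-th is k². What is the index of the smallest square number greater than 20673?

144

Solve n² > 20673 for integer n.
The largest n with value ≤ 20673 is 143 (since 20449 ≤ 20673 < 20736), so the first above is n = 144, value 20736.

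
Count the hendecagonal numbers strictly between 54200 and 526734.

The n-th hendecagonal number is n(9n−7)/2.
Smallest index with value > 54200: n = 111 (giving 55056).
Largest index with value < 526734: n = 342 (giving 525141).
Indices 111 through 342: 232 terms.

232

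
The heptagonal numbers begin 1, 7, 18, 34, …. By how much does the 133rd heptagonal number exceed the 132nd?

Consecutive heptagonal numbers differ by 5n − 4: here 5·133 − 4 = 661.

661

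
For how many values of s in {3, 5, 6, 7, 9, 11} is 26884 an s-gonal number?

2

s = 3: P(3, 231) = 26796 and P(3, 232) = 27028; 26884 is not s-gonal.
s = 5: P(5, 134) = 26867 and P(5, 135) = 27270; 26884 is not s-gonal.
s = 6: P(6, 116) = 26796 and P(6, 117) = 27261; 26884 is not s-gonal.
s = 7: P(7, 104) = 26884. ✓
s = 9: P(9, 88) = 26884. ✓
s = 11: P(11, 77) = 26411 and P(11, 78) = 27105; 26884 is not s-gonal.
Hits: s ∈ {7, 9} → 2.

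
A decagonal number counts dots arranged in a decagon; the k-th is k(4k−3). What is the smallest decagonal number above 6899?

Solve n(4n−3) > 6899 for integer n.
The largest n with value ≤ 6899 is 41 (since 6601 ≤ 6899 < 6930), so the first above is n = 42, value 6930.

6930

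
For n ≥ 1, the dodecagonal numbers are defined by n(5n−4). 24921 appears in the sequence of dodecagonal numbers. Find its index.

71

Set n(5n−4) = 24921, giving 5n² − 4n − 24921 = 0.
The discriminant is 16 + 20·24921 = 498436, and √498436 = 706.
So n = (4 + 706) / 10 = 710/10 = 71.
Check: 71·(5·71 − 4) = 24921. ✓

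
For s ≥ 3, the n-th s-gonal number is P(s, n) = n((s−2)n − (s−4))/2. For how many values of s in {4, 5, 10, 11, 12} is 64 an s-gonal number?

s = 4: P(4, 8) = 64. ✓
s = 5: P(5, 6) = 51 and P(5, 7) = 70; 64 is not s-gonal.
s = 10: P(10, 4) = 52 and P(10, 5) = 85; 64 is not s-gonal.
s = 11: P(11, 4) = 58 and P(11, 5) = 95; 64 is not s-gonal.
s = 12: P(12, 4) = 64. ✓
Hits: s ∈ {4, 12} → 2.

2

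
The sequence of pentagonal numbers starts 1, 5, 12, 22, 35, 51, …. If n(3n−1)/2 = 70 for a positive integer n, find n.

Set n(3n−1)/2 = 70, giving 3n² − n − 140 = 0.
So n = (1 + 41) / 6 = 42/6 = 7.

7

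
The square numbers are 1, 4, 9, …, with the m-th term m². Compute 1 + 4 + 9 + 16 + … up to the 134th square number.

Σ_{i=1}^{134} i² = 134·135·269/6 = 811035.

811035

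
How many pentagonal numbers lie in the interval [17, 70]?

4

The n-th pentagonal number is n(3n−1)/2.
Smallest index with value ≥ 17: n = 4 (giving 22).
Largest index with value ≤ 70: n = 7 (giving 70).
Indices 4 through 7: 4 terms.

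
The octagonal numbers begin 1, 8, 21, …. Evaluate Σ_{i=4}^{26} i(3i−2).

17871

Σ i(3i−2) = 3Σi² − 2Σi over i = 4..26.
Σi = 351 − 6 = 345 and Σi² = 6201 − 14 = 6187.
3·6187 − 2·345 = 17871.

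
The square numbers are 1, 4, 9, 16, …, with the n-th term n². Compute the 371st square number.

The 371st square number is n² with n = 371.
371² = 137641.

137641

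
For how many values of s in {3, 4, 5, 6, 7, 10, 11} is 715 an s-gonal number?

s = 3: P(3, 37) = 703 and P(3, 38) = 741; 715 is not s-gonal.
s = 4: P(4, 26) = 676 and P(4, 27) = 729; 715 is not s-gonal.
s = 5: P(5, 22) = 715. ✓
s = 6: P(6, 19) = 703 and P(6, 20) = 780; 715 is not s-gonal.
s = 7: P(7, 17) = 697 and P(7, 18) = 783; 715 is not s-gonal.
s = 10: P(10, 13) = 637 and P(10, 14) = 742; 715 is not s-gonal.
s = 11: P(11, 13) = 715. ✓
Hits: s ∈ {5, 11} → 2.

2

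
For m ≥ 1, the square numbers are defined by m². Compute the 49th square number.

The 49th square number is n² with n = 49.
49² = 2401.

2401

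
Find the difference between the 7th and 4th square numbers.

7² = 49 and 4² = 16.
Difference: 49 − 16 = 33.

33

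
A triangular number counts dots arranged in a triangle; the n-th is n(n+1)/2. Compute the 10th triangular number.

The 10th triangular number is n(n+1)/2 with n = 10.
10·11/2 = 110/2 = 55.

55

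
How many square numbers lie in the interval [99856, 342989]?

270

The n-th square number is n².
Smallest index with value ≥ 99856: n = 316 (giving 99856).
Largest index with value ≤ 342989: n = 585 (giving 342225).
Indices 316 through 585: 270 terms.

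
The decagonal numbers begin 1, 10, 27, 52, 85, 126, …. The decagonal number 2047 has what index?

Set n(4n−3) = 2047, giving 4n² − 3n − 2047 = 0.
So n = (3 + 181) / 8 = 184/8 = 23.

23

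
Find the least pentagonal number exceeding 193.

Solve n(3n−1)/2 > 193 for integer n.
The largest n with value ≤ 193 is 11 (since 176 ≤ 193 < 210), so the first above is n = 12, value 210.

210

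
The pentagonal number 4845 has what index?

57

Set n(3n−1)/2 = 4845, giving 3n² − n − 9690 = 0.
The discriminant is 1 + 24·4845 = 116281, and √116281 = 341.
So n = (1 + 341) / 6 = 342/6 = 57.
Check: 57·(3·57 − 1)/2 = 4845. ✓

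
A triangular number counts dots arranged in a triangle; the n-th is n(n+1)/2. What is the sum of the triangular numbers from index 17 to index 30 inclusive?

Σ i(i+1)/2 = (Σi² + Σi) / 2 over i = 17..30.
Σi = 465 − 136 = 329 and Σi² = 9455 − 1496 = 7959.
(1·7959 + 1·329) / 2 = 8288/2 = 4144.

4144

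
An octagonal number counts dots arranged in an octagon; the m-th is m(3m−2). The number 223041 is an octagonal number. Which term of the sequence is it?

Set n(3n−2) = 223041, giving 3n² − 2n − 223041 = 0.
So n = (2 + 1636) / 6 = 1638/6 = 273.
Check: 273·(3·273 − 2) = 223041. ✓

273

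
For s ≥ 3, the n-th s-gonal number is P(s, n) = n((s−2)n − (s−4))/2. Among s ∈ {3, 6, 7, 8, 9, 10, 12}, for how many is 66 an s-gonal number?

s = 3: P(3, 11) = 66. ✓
s = 6: P(6, 6) = 66. ✓
s = 7: P(7, 5) = 55 and P(7, 6) = 81; 66 is not s-gonal.
s = 8: P(8, 5) = 65 and P(8, 6) = 96; 66 is not s-gonal.
s = 9: P(9, 4) = 46 and P(9, 5) = 75; 66 is not s-gonal.
s = 10: P(10, 4) = 52 and P(10, 5) = 85; 66 is not s-gonal.
s = 12: P(12, 4) = 64 and P(12, 5) = 105; 66 is not s-gonal.
Hits: s ∈ {3, 6} → 2.

2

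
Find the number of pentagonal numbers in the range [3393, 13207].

47

The n-th pentagonal number is n(3n−1)/2.
Smallest index with value ≥ 3393: n = 48 (giving 3432).
Largest index with value ≤ 13207: n = 94 (giving 13207).
Indices 48 through 94: 47 terms.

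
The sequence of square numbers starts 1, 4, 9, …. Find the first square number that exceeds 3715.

Solve n² > 3715 for integer n.
The largest n with value ≤ 3715 is 60 (since 3600 ≤ 3715 < 3721), so the first above is n = 61, value 3721.

3721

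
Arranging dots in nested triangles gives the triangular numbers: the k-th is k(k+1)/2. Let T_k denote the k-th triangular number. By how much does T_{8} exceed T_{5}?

8·9/2 = 36 and 5·6/2 = 15.
Difference: 36 − 15 = 21.

21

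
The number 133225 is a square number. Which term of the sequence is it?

365

We need n² = 133225, so n = √133225 = 365.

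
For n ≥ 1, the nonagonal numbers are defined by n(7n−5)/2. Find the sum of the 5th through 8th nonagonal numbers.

Σ i(7i−5)/2 = (7Σi² − 5Σi) / 2 over i = 5..8.
Σi = 36 − 10 = 26 and Σi² = 204 − 30 = 174.
(7·174 − 5·26) / 2 = 1088/2 = 544.

544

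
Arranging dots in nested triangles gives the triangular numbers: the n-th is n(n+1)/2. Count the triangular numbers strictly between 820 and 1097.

The n-th triangular number is n(n+1)/2.
Smallest index with value > 820: n = 41 (giving 861).
Largest index with value < 1097: n = 46 (giving 1081).
Indices 41 through 46: 6 terms.

6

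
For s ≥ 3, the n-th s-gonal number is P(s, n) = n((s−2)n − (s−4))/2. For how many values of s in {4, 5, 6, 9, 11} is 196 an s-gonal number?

2

s = 4: P(4, 14) = 196. ✓
s = 5: P(5, 11) = 176 and P(5, 12) = 210; 196 is not s-gonal.
s = 6: P(6, 10) = 190 and P(6, 11) = 231; 196 is not s-gonal.
s = 9: P(9, 7) = 154 and P(9, 8) = 204; 196 is not s-gonal.
s = 11: P(11, 7) = 196. ✓
Hits: s ∈ {4, 11} → 2.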